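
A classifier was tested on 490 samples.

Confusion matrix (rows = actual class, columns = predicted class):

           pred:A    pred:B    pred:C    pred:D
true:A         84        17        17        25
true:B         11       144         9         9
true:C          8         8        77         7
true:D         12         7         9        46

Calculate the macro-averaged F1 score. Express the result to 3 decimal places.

0.694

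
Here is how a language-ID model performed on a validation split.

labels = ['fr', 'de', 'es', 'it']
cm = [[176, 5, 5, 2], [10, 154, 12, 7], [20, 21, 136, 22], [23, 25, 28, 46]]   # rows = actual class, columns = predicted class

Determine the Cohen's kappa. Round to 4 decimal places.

0.6470

Observed agreement pₒ = trace/N = 512/692 = 0.73988
Expected agreement pₑ = Σ (rowᵢ·colᵢ)/N² = (188·229 + 183·205 + 199·181 + 122·77)/692² = 0.26308
κ = (pₒ − pₑ)/(1 − pₑ) = (0.73988 − 0.26308)/(1 − 0.26308) = 0.6470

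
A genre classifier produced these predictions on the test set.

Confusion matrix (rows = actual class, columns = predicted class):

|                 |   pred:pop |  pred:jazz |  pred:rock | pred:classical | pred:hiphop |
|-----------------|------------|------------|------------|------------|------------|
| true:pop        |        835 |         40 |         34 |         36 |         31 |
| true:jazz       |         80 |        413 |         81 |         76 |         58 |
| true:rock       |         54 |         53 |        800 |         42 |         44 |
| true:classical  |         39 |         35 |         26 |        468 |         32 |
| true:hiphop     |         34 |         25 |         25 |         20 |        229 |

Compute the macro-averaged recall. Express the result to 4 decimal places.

Per-class recall (TP/(TP+FN)):
  pop: TP=835, FN=40+34+36+31=141 → 835/976 = 0.85553
  jazz: TP=413, FN=80+81+76+58=295 → 413/708 = 0.58333
  rock: TP=800, FN=54+53+42+44=193 → 800/993 = 0.80564
  classical: TP=468, FN=39+35+26+32=132 → 468/600 = 0.78000
  hiphop: TP=229, FN=34+25+25+20=104 → 229/333 = 0.68769
Macro-recall = mean = (0.85553 + 0.58333 + 0.80564 + 0.78000 + 0.68769) / 5 = 0.7424

0.7424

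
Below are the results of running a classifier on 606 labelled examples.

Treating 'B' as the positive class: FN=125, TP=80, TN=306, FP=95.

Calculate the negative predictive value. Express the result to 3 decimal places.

0.710

NPV = TN/(TN+FN) = 306/(306+125) = 0.710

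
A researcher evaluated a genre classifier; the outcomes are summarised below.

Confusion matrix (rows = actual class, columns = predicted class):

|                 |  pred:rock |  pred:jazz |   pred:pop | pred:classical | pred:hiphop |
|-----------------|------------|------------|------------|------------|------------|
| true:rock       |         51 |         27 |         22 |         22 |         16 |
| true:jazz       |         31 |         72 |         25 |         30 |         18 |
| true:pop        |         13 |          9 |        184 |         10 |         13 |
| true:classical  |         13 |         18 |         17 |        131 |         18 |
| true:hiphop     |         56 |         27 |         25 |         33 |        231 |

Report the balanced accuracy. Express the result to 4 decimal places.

Balanced accuracy = mean of per-class recall.
  rock: recall = 51/138 = 0.36957
  jazz: recall = 72/176 = 0.40909
  pop: recall = 184/229 = 0.80349
  classical: recall = 131/197 = 0.66497
  hiphop: recall = 231/372 = 0.62097
Mean = (0.36957 + 0.40909 + 0.80349 + 0.66497 + 0.62097) / 5 = 0.5736

0.5736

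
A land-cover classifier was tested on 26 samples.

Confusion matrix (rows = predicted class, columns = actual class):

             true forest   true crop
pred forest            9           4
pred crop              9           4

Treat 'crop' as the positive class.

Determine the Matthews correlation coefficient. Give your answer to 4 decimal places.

0.0000

MCC = (TP·TN − FP·FN) / √((TP+FP)(TP+FN)(TN+FP)(TN+FN))
Numerator = 4·9 − 9·4 = 0
Denominator = √(13·8·18·13) = √24336 = 156.0000
MCC = 0 / 156.0000 = 0.0000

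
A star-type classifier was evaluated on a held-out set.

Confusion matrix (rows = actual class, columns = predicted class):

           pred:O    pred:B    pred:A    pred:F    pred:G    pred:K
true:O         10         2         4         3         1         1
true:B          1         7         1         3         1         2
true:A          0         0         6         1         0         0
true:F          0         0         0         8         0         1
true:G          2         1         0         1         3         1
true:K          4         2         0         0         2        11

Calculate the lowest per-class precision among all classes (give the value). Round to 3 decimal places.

0.429

Per-class precision (TP/(TP+FP)):
  O: TP=10, FP=1+0+0+2+4=7 → 10/17 = 0.5882
  B: TP=7, FP=2+0+0+1+2=5 → 7/12 = 0.5833
  A: TP=6, FP=4+1+0+0+0=5 → 6/11 = 0.5455
  F: TP=8, FP=3+3+1+1+0=8 → 8/16 = 0.5000
  G: TP=3, FP=1+1+0+0+2=4 → 3/7 = 0.4286
  K: TP=11, FP=1+2+0+1+1=5 → 11/16 = 0.6875
Lowest is class 'G' with precision = 0.429.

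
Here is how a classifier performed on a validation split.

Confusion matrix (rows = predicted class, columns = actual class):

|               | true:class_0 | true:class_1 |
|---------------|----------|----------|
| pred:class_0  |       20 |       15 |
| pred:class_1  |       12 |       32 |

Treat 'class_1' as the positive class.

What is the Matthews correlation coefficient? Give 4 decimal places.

0.3023

MCC = (TP·TN − FP·FN) / √((TP+FP)(TP+FN)(TN+FP)(TN+FN))
Numerator = 32·20 − 12·15 = 460
Denominator = √(44·47·32·35) = √2316160 = 1521.8936
MCC = 460 / 1521.8936 = 0.3023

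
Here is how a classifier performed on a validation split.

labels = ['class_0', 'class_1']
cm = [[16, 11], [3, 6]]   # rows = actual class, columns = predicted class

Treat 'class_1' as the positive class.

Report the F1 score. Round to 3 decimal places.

0.462

Precision = TP/(TP+FP) = 6/17 = 0.3529
Recall = TP/(TP+FN) = 6/9 = 0.6667
F1 = 2·TP/(2·TP+FP+FN) = 12/26 = 0.462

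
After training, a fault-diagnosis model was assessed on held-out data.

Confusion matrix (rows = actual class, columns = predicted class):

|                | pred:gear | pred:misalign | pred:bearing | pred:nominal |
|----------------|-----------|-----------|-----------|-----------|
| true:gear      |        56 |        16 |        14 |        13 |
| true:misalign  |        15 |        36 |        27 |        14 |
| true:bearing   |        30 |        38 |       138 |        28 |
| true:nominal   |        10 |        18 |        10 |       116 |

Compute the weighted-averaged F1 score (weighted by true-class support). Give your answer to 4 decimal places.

0.6020

Per-class F1 score (2·TP/(2·TP+FP+FN)):
  gear: TP=56, FP=15+30+10=55, FN=16+14+13=43 → 112/210 = 0.53333
  misalign: TP=36, FP=16+38+18=72, FN=15+27+14=56 → 72/200 = 0.36000
  bearing: TP=138, FP=14+27+10=51, FN=30+38+28=96 → 276/423 = 0.65248
  nominal: TP=116, FP=13+14+28=55, FN=10+18+10=38 → 232/325 = 0.71385
Weighted-F1 score = Σ (supportᵢ/N)·F1 scoreᵢ with N=579: (99/579)·0.53333 + (92/579)·0.36000 + (234/579)·0.65248 + (154/579)·0.71385 = 0.6020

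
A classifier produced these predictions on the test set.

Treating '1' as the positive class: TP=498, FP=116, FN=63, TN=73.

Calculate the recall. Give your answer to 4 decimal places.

Recall = TP/(TP+FN) = 498/(498+63) = 498/561 = 0.8877

0.8877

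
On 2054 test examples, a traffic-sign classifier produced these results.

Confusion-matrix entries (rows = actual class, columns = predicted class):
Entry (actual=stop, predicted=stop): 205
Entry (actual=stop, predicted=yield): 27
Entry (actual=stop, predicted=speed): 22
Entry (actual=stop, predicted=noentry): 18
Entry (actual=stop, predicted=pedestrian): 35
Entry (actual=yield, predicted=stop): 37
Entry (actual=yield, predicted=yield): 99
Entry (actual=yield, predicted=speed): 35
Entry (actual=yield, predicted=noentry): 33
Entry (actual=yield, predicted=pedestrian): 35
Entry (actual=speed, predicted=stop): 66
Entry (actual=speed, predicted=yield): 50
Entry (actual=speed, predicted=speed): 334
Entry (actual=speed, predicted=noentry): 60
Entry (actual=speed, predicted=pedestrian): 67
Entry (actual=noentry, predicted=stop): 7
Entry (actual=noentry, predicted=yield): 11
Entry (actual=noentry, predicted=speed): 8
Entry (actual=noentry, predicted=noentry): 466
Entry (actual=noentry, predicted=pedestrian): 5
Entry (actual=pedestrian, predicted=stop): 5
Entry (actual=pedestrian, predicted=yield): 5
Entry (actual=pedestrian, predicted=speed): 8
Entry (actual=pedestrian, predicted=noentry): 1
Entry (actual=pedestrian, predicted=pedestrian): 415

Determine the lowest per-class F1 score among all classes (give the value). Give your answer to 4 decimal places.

0.4594

Per-class F1 score (2·TP/(2·TP+FP+FN)):
  stop: TP=205, FP=37+66+7+5=115, FN=27+22+18+35=102 → 410/627 = 0.65391
  yield: TP=99, FP=27+50+11+5=93, FN=37+35+33+35=140 → 198/431 = 0.45940
  speed: TP=334, FP=22+35+8+8=73, FN=66+50+60+67=243 → 668/984 = 0.67886
  noentry: TP=466, FP=18+33+60+1=112, FN=7+11+8+5=31 → 932/1075 = 0.86698
  pedestrian: TP=415, FP=35+35+67+5=142, FN=5+5+8+1=19 → 830/991 = 0.83754
Lowest is class 'yield' with F1 score = 0.4594.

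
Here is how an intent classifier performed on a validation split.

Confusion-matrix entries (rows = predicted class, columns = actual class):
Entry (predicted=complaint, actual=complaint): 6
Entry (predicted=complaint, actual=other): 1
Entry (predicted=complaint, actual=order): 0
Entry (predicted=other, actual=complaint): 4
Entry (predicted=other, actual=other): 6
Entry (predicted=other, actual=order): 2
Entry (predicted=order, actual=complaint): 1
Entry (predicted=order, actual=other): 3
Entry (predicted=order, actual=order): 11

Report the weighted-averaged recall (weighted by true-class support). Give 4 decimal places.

0.6765

Per-class recall (TP/(TP+FN)):
  complaint: TP=6, FN=4+1=5 → 6/11 = 0.54545
  other: TP=6, FN=1+3=4 → 6/10 = 0.60000
  order: TP=11, FN=0+2=2 → 11/13 = 0.84615
Weighted-recall = Σ (supportᵢ/N)·recallᵢ with N=34: (11/34)·0.54545 + (10/34)·0.60000 + (13/34)·0.84615 = 0.6765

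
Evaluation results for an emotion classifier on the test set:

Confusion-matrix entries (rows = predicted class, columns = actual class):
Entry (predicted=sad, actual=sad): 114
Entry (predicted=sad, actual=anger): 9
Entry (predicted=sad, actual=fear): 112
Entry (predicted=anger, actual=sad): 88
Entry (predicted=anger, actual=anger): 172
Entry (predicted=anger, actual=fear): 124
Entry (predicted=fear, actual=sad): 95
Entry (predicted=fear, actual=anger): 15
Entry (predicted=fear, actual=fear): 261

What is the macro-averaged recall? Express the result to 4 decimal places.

Per-class recall (TP/(TP+FN)):
  sad: TP=114, FN=88+95=183 → 114/297 = 0.38384
  anger: TP=172, FN=9+15=24 → 172/196 = 0.87755
  fear: TP=261, FN=112+124=236 → 261/497 = 0.52515
Macro-recall = mean = (0.38384 + 0.87755 + 0.52515) / 3 = 0.5955

0.5955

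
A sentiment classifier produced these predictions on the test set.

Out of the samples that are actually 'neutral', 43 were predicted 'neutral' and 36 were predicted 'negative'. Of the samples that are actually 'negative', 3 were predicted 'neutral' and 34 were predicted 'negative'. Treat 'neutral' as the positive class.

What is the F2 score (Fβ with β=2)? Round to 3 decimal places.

Fβ = (1+β²)·TP / ((1+β²)·TP + β²·FN + FP), with β²=4
= 5·43 / (5·43 + 4·36 + 3) = 0.594

0.594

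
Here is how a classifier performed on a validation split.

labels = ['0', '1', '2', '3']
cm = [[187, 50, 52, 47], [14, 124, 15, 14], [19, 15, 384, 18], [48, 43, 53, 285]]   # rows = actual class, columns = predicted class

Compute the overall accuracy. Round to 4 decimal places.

0.7164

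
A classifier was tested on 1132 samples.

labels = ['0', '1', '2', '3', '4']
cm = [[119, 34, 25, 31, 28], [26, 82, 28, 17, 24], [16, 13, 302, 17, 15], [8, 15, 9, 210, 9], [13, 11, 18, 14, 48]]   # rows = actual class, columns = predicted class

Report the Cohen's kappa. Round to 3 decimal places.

0.574

Observed agreement pₒ = trace/N = 761/1132 = 0.6723
Expected agreement pₑ = Σ (rowᵢ·colᵢ)/N² = (237·182 + 177·155 + 363·382 + 251·289 + 104·124)/1132² = 0.2300
κ = (pₒ − pₑ)/(1 − pₑ) = (0.6723 − 0.2300)/(1 − 0.2300) = 0.574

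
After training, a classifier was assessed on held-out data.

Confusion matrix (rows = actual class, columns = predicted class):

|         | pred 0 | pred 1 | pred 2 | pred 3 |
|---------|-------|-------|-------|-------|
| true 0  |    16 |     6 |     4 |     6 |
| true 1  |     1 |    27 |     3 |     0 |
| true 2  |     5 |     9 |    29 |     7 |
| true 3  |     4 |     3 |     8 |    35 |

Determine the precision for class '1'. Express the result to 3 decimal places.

Treat '1' as positive and all other classes as negative.
precision = TP/(TP+FP).
1: TP=27, FP=6+9+3=18 → 27/45 = 0.6000

0.600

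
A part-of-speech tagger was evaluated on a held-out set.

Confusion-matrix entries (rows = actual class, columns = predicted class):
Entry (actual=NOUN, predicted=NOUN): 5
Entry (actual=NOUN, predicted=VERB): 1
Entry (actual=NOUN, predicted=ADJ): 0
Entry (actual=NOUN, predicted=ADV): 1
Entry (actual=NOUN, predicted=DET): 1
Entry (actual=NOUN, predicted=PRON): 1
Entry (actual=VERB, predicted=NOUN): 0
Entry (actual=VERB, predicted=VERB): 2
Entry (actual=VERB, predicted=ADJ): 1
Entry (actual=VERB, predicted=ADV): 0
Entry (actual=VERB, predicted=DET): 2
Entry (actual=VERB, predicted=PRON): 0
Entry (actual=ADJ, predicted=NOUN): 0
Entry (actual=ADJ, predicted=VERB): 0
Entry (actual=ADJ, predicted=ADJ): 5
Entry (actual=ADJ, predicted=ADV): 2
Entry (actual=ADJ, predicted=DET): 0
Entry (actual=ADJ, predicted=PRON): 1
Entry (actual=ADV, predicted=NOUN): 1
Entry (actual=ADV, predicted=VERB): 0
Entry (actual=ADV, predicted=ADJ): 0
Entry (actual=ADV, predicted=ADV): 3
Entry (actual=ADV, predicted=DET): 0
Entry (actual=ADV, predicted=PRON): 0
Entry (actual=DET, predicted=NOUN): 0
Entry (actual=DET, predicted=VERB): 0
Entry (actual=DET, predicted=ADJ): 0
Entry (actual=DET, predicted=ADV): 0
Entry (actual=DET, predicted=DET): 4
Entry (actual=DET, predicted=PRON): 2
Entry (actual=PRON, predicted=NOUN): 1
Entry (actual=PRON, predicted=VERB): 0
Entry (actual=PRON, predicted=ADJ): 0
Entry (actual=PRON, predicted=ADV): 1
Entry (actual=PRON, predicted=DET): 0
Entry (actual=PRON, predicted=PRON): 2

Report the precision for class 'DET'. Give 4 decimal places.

0.5714

Treat 'DET' as positive and all other classes as negative.
precision = TP/(TP+FP).
DET: TP=4, FP=1+2+0+0+0=3 → 4/7 = 0.57143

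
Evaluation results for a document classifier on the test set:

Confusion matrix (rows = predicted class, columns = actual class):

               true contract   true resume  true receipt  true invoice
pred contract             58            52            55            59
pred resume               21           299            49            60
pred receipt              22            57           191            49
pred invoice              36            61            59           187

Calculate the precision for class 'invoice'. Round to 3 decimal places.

0.545

Treat 'invoice' as positive and all other classes as negative.
precision = TP/(TP+FP).
invoice: TP=187, FP=36+61+59=156 → 187/343 = 0.5452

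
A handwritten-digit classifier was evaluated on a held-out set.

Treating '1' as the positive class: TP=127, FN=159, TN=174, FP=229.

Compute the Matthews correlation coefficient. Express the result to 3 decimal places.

-0.122

MCC = (TP·TN − FP·FN) / √((TP+FP)(TP+FN)(TN+FP)(TN+FN))
Numerator = 127·174 − 229·159 = -14313
Denominator = √(356·286·403·333) = √13663605384 = 116891.4256
MCC = -14313 / 116891.4256 = -0.122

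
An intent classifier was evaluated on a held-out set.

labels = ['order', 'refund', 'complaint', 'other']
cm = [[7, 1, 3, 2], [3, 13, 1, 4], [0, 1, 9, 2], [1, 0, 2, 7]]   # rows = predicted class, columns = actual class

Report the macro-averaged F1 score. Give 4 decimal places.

0.6331

Per-class F1 score (2·TP/(2·TP+FP+FN)):
  order: TP=7, FP=1+3+2=6, FN=3+0+1=4 → 14/24 = 0.58333
  refund: TP=13, FP=3+1+4=8, FN=1+1+0=2 → 26/36 = 0.72222
  complaint: TP=9, FP=0+1+2=3, FN=3+1+2=6 → 18/27 = 0.66667
  other: TP=7, FP=1+0+2=3, FN=2+4+2=8 → 14/25 = 0.56000
Macro-F1 score = mean = (0.58333 + 0.72222 + 0.66667 + 0.56000) / 4 = 0.6331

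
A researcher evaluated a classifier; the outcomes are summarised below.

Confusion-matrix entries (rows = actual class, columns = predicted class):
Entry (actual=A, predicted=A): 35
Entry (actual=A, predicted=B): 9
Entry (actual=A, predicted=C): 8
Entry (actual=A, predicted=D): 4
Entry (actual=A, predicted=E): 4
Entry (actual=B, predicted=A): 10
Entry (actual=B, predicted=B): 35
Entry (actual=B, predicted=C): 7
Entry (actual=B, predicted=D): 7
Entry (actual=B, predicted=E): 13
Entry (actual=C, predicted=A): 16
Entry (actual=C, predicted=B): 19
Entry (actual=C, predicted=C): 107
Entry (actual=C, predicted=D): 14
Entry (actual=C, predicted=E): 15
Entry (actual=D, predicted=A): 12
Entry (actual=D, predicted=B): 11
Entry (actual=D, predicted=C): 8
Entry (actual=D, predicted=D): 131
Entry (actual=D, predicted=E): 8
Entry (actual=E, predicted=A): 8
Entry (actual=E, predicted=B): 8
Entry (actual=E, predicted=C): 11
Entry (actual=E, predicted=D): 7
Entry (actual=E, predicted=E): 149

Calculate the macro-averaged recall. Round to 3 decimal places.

0.656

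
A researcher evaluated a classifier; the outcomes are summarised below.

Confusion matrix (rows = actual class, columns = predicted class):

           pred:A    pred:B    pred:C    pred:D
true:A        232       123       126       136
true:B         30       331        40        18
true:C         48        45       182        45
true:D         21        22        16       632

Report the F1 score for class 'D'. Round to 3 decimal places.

One-vs-rest for 'D': TP = diagonal; FP = other classes predicted 'D'; FN = 'D' predicted as other.
F1 score = 2·TP/(2·TP+FP+FN).
D: TP=632, FP=136+18+45=199, FN=21+22+16=59 → 1264/1522 = 0.8305

0.830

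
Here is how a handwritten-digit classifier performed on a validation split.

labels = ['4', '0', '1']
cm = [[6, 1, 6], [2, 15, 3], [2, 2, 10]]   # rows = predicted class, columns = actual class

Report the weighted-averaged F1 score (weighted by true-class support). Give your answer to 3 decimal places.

0.658

Per-class F1 score (2·TP/(2·TP+FP+FN)):
  4: TP=6, FP=1+6=7, FN=2+2=4 → 12/23 = 0.5217
  0: TP=15, FP=2+3=5, FN=1+2=3 → 30/38 = 0.7895
  1: TP=10, FP=2+2=4, FN=6+3=9 → 20/33 = 0.6061
Weighted-F1 score = Σ (supportᵢ/N)·F1 scoreᵢ with N=47: (10/47)·0.5217 + (18/47)·0.7895 + (19/47)·0.6061 = 0.658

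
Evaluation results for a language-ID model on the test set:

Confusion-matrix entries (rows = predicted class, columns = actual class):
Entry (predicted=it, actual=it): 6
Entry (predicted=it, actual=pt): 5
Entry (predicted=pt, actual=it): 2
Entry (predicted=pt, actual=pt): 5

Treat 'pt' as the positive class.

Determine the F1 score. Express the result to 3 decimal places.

Precision = TP/(TP+FP) = 5/7 = 0.7143
Recall = TP/(TP+FN) = 5/10 = 0.5000
F1 = 2·TP/(2·TP+FP+FN) = 10/17 = 0.588

0.588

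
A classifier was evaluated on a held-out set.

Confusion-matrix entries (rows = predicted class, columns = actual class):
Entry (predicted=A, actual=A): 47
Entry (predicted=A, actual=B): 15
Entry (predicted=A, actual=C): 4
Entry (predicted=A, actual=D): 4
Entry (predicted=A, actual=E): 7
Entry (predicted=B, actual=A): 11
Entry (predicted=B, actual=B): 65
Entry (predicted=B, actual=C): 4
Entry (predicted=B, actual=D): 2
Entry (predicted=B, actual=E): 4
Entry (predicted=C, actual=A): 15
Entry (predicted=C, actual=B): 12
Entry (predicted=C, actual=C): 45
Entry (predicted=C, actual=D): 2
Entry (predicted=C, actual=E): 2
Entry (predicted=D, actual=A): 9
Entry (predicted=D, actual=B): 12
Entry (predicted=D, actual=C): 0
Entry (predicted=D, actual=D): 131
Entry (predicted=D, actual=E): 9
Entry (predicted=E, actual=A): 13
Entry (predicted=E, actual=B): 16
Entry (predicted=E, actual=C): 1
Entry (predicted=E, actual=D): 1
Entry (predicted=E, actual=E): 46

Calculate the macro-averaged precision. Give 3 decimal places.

0.674

Per-class precision (TP/(TP+FP)):
  A: TP=47, FP=15+4+4+7=30 → 47/77 = 0.6104
  B: TP=65, FP=11+4+2+4=21 → 65/86 = 0.7558
  C: TP=45, FP=15+12+2+2=31 → 45/76 = 0.5921
  D: TP=131, FP=9+12+0+9=30 → 131/161 = 0.8137
  E: TP=46, FP=13+16+1+1=31 → 46/77 = 0.5974
Macro-precision = mean = (0.6104 + 0.7558 + 0.5921 + 0.8137 + 0.5974) / 5 = 0.674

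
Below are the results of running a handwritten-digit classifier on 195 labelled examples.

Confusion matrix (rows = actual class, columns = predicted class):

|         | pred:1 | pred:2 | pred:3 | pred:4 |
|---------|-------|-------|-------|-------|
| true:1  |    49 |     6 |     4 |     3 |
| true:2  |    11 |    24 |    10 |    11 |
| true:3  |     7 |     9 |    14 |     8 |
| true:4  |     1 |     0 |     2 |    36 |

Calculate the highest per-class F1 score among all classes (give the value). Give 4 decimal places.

0.7538

Per-class F1 score (2·TP/(2·TP+FP+FN)):
  1: TP=49, FP=11+7+1=19, FN=6+4+3=13 → 98/130 = 0.75385
  2: TP=24, FP=6+9+0=15, FN=11+10+11=32 → 48/95 = 0.50526
  3: TP=14, FP=4+10+2=16, FN=7+9+8=24 → 28/68 = 0.41176
  4: TP=36, FP=3+11+8=22, FN=1+0+2=3 → 72/97 = 0.74227
Highest is class '1' with F1 score = 0.7538.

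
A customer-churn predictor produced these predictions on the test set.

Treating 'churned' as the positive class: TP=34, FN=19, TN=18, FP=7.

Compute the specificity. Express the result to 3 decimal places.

0.720

Specificity = TN/(TN+FP) = 18/(18+7) = 0.720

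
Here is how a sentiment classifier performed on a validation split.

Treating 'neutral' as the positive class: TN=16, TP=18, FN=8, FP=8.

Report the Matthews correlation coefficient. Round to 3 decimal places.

0.359

MCC = (TP·TN − FP·FN) / √((TP+FP)(TP+FN)(TN+FP)(TN+FN))
Numerator = 18·16 − 8·8 = 224
Denominator = √(26·26·24·24) = √389376 = 624.0000
MCC = 224 / 624.0000 = 0.359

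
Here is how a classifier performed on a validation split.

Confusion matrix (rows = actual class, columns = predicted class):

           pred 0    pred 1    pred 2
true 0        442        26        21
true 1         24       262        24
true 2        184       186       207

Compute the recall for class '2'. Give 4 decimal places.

0.3588

Take TP from the diagonal, FP from the rest of the '2' prediction marginal, FN from the rest of the '2' actual marginal.
recall = TP/(TP+FN).
2: TP=207, FN=184+186=370 → 207/577 = 0.35875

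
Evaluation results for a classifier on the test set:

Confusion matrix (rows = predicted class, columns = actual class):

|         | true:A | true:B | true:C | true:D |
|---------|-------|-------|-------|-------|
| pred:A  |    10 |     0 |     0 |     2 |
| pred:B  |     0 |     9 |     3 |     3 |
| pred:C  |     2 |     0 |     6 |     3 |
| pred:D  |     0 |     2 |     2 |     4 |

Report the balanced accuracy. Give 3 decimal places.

Balanced accuracy = mean of per-class recall.
  A: recall = 10/12 = 0.8333
  B: recall = 9/11 = 0.8182
  C: recall = 6/11 = 0.5455
  D: recall = 4/12 = 0.3333
Mean = (0.8333 + 0.8182 + 0.5455 + 0.3333) / 4 = 0.633

0.633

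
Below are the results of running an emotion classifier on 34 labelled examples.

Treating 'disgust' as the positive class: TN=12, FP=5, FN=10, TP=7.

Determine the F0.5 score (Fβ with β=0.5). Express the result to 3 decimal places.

0.538

Fβ = (1+β²)·TP / ((1+β²)·TP + β²·FN + FP), with β²=1/4
= 1.25·7 / (1.25·7 + 0.25·10 + 5) = 0.538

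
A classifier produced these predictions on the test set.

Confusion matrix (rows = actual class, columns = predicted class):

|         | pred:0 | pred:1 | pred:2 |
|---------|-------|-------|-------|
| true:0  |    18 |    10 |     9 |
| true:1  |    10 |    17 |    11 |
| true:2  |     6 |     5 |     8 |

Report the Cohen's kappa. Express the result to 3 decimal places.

Observed agreement pₒ = trace/N = 43/94 = 0.4574
Expected agreement pₑ = Σ (rowᵢ·colᵢ)/N² = (37·34 + 38·32 + 19·28)/94² = 0.3402
κ = (pₒ − pₑ)/(1 − pₑ) = (0.4574 − 0.3402)/(1 − 0.3402) = 0.178

0.178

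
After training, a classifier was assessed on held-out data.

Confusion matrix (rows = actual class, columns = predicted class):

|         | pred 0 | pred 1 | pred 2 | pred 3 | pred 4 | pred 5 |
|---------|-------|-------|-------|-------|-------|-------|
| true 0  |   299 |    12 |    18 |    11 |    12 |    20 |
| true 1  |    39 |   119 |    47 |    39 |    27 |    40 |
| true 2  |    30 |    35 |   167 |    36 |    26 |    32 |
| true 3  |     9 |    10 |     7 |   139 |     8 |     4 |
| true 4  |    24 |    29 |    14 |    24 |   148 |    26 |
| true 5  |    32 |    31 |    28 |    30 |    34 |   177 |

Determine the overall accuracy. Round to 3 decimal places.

Accuracy = trace / total = (299+119+167+139+148+177=1049) / 1783 = 1049/1783 = 0.588

0.588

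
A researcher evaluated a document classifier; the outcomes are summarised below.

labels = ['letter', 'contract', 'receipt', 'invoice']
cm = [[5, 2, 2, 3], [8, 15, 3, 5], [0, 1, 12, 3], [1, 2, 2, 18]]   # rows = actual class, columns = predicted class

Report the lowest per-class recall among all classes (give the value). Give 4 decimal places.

Per-class recall (TP/(TP+FN)):
  letter: TP=5, FN=2+2+3=7 → 5/12 = 0.41667
  contract: TP=15, FN=8+3+5=16 → 15/31 = 0.48387
  receipt: TP=12, FN=0+1+3=4 → 12/16 = 0.75000
  invoice: TP=18, FN=1+2+2=5 → 18/23 = 0.78261
Lowest is class 'letter' with recall = 0.4167.

0.4167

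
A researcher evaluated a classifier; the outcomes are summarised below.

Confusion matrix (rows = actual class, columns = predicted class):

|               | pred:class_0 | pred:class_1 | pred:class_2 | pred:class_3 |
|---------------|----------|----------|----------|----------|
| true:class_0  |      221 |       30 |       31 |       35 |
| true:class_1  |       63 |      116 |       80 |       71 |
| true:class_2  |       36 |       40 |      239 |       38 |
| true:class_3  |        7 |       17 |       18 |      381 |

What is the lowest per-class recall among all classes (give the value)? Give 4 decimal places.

Per-class recall (TP/(TP+FN)):
  class_0: TP=221, FN=30+31+35=96 → 221/317 = 0.69716
  class_1: TP=116, FN=63+80+71=214 → 116/330 = 0.35152
  class_2: TP=239, FN=36+40+38=114 → 239/353 = 0.67705
  class_3: TP=381, FN=7+17+18=42 → 381/423 = 0.90071
Lowest is class 'class_1' with recall = 0.3515.

0.3515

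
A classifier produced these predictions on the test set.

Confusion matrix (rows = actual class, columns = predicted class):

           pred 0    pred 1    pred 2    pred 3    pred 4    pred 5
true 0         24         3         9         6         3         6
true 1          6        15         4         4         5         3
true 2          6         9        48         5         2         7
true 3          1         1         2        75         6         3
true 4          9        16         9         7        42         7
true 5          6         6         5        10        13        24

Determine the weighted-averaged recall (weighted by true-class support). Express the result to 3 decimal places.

Per-class recall (TP/(TP+FN)):
  0: TP=24, FN=3+9+6+3+6=27 → 24/51 = 0.4706
  1: TP=15, FN=6+4+4+5+3=22 → 15/37 = 0.4054
  2: TP=48, FN=6+9+5+2+7=29 → 48/77 = 0.6234
  3: TP=75, FN=1+1+2+6+3=13 → 75/88 = 0.8523
  4: TP=42, FN=9+16+9+7+7=48 → 42/90 = 0.4667
  5: TP=24, FN=6+6+5+10+13=40 → 24/64 = 0.3750
Weighted-recall = Σ (supportᵢ/N)·recallᵢ with N=407: (51/407)·0.4706 + (37/407)·0.4054 + (77/407)·0.6234 + (88/407)·0.8523 + (90/407)·0.4667 + (64/407)·0.3750 = 0.560

0.560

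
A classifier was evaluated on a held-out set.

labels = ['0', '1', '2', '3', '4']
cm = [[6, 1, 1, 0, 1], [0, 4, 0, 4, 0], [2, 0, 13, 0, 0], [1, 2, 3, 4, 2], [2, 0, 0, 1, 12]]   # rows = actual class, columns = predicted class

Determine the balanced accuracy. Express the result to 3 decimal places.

0.633

Balanced accuracy = mean of per-class recall.
  0: recall = 6/9 = 0.6667
  1: recall = 4/8 = 0.5000
  2: recall = 13/15 = 0.8667
  3: recall = 4/12 = 0.3333
  4: recall = 12/15 = 0.8000
Mean = (0.6667 + 0.5000 + 0.8667 + 0.3333 + 0.8000) / 5 = 0.633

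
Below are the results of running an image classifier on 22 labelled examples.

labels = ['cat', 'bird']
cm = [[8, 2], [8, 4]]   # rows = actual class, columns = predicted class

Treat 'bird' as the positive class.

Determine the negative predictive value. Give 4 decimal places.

NPV = TN/(TN+FN) = 8/(8+8) = 0.5000

0.5000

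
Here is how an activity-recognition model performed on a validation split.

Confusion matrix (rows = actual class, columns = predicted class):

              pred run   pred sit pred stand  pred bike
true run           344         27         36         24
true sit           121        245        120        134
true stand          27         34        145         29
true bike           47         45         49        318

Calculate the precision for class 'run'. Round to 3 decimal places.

0.638

precision = TP/(TP+FP).
run: TP=344, FP=121+27+47=195 → 344/539 = 0.6382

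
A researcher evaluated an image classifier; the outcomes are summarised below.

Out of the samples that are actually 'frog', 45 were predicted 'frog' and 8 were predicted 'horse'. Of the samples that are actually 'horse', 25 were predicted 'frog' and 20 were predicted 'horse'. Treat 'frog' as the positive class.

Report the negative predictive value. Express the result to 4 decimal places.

NPV = TN/(TN+FN) = 20/(20+8) = 0.7143

0.7143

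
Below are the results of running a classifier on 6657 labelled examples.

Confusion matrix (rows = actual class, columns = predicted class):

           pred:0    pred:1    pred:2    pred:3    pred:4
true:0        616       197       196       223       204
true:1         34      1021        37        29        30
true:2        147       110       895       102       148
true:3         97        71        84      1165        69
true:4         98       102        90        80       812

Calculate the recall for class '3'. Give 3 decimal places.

0.784

One-vs-rest for '3': TP = diagonal; FP = other classes predicted '3'; FN = '3' predicted as other.
recall = TP/(TP+FN).
3: TP=1165, FN=97+71+84+69=321 → 1165/1486 = 0.7840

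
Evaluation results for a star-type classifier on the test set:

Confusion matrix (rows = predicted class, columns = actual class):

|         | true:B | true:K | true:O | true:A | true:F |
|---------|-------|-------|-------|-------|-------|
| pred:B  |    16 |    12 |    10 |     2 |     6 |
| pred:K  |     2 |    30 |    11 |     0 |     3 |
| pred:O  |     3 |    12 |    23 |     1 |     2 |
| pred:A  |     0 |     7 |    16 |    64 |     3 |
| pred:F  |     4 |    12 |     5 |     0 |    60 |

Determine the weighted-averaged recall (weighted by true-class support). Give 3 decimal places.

Per-class recall (TP/(TP+FN)):
  B: TP=16, FN=2+3+0+4=9 → 16/25 = 0.6400
  K: TP=30, FN=12+12+7+12=43 → 30/73 = 0.4110
  O: TP=23, FN=10+11+16+5=42 → 23/65 = 0.3538
  A: TP=64, FN=2+0+1+0=3 → 64/67 = 0.9552
  F: TP=60, FN=6+3+2+3=14 → 60/74 = 0.8108
Weighted-recall = Σ (supportᵢ/N)·recallᵢ with N=304: (25/304)·0.6400 + (73/304)·0.4110 + (65/304)·0.3538 + (67/304)·0.9552 + (74/304)·0.8108 = 0.635

0.635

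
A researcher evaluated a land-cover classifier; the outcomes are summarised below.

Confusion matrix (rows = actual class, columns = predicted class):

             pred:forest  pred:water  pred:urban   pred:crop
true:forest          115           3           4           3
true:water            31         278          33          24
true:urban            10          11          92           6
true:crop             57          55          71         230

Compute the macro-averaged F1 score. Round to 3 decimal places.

Per-class F1 score (2·TP/(2·TP+FP+FN)):
  forest: TP=115, FP=31+10+57=98, FN=3+4+3=10 → 230/338 = 0.6805
  water: TP=278, FP=3+11+55=69, FN=31+33+24=88 → 556/713 = 0.7798
  urban: TP=92, FP=4+33+71=108, FN=10+11+6=27 → 184/319 = 0.5768
  crop: TP=230, FP=3+24+6=33, FN=57+55+71=183 → 460/676 = 0.6805
Macro-F1 score = mean = (0.6805 + 0.7798 + 0.5768 + 0.6805) / 4 = 0.679

0.679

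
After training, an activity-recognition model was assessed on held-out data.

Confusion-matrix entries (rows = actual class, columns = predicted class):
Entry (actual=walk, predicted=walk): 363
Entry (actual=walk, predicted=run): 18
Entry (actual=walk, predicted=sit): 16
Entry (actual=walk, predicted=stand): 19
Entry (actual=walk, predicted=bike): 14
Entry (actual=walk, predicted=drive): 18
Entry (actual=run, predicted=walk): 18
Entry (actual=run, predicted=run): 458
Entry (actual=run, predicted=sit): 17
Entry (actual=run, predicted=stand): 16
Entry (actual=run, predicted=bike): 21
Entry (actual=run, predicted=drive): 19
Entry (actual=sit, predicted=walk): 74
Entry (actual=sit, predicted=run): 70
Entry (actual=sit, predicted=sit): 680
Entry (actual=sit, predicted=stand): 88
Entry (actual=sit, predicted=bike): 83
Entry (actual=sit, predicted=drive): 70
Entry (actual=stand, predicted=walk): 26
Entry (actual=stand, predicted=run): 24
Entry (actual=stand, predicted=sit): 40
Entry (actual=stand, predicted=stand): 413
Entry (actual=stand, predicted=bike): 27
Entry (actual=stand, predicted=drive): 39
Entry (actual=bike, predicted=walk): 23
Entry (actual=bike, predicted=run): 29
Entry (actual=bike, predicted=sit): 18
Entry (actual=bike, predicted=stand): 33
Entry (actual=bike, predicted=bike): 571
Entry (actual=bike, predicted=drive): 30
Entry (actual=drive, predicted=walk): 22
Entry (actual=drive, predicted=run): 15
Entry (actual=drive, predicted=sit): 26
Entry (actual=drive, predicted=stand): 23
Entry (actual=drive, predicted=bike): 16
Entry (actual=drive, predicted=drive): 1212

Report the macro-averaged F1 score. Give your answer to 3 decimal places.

Per-class F1 score (2·TP/(2·TP+FP+FN)):
  walk: TP=363, FP=18+74+26+23+22=163, FN=18+16+19+14+18=85 → 726/974 = 0.7454
  run: TP=458, FP=18+70+24+29+15=156, FN=18+17+16+21+19=91 → 916/1163 = 0.7876
  sit: TP=680, FP=16+17+40+18+26=117, FN=74+70+88+83+70=385 → 1360/1862 = 0.7304
  stand: TP=413, FP=19+16+88+33+23=179, FN=26+24+40+27+39=156 → 826/1161 = 0.7115
  bike: TP=571, FP=14+21+83+27+16=161, FN=23+29+18+33+30=133 → 1142/1436 = 0.7953
  drive: TP=1212, FP=18+19+70+39+30=176, FN=22+15+26+23+16=102 → 2424/2702 = 0.8971
Macro-F1 score = mean = (0.7454 + 0.7876 + 0.7304 + 0.7115 + 0.7953 + 0.8971) / 6 = 0.778

0.778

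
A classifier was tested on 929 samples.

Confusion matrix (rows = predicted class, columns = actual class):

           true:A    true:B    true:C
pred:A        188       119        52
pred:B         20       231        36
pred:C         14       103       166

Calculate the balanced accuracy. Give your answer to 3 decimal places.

0.670

Balanced accuracy = mean of per-class recall.
  A: recall = 188/222 = 0.8468
  B: recall = 231/453 = 0.5099
  C: recall = 166/254 = 0.6535
Mean = (0.8468 + 0.5099 + 0.6535) / 3 = 0.670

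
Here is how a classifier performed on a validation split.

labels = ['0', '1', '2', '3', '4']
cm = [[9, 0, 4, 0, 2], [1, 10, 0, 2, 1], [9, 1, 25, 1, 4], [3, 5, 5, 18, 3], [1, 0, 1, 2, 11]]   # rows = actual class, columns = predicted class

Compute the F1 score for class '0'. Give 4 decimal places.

0.4737

One-vs-rest for '0': TP = diagonal; FP = other classes predicted '0'; FN = '0' predicted as other.
F1 score = 2·TP/(2·TP+FP+FN).
0: TP=9, FP=1+9+3+1=14, FN=0+4+0+2=6 → 18/38 = 0.47368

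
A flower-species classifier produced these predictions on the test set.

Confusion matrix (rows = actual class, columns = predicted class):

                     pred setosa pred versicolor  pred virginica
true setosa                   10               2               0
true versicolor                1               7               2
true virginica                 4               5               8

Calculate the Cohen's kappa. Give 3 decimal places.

0.470

Observed agreement pₒ = trace/N = 25/39 = 0.6410
Expected agreement pₑ = Σ (rowᵢ·colᵢ)/N² = (12·15 + 10·14 + 17·10)/39² = 0.3222
κ = (pₒ − pₑ)/(1 − pₑ) = (0.6410 − 0.3222)/(1 − 0.3222) = 0.470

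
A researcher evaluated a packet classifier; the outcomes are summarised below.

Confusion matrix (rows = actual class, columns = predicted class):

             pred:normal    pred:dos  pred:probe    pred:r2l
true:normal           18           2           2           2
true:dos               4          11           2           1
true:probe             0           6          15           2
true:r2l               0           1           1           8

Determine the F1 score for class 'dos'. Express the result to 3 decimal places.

F1 score = 2·TP/(2·TP+FP+FN).
dos: TP=11, FP=2+6+1=9, FN=4+2+1=7 → 22/38 = 0.5789

0.579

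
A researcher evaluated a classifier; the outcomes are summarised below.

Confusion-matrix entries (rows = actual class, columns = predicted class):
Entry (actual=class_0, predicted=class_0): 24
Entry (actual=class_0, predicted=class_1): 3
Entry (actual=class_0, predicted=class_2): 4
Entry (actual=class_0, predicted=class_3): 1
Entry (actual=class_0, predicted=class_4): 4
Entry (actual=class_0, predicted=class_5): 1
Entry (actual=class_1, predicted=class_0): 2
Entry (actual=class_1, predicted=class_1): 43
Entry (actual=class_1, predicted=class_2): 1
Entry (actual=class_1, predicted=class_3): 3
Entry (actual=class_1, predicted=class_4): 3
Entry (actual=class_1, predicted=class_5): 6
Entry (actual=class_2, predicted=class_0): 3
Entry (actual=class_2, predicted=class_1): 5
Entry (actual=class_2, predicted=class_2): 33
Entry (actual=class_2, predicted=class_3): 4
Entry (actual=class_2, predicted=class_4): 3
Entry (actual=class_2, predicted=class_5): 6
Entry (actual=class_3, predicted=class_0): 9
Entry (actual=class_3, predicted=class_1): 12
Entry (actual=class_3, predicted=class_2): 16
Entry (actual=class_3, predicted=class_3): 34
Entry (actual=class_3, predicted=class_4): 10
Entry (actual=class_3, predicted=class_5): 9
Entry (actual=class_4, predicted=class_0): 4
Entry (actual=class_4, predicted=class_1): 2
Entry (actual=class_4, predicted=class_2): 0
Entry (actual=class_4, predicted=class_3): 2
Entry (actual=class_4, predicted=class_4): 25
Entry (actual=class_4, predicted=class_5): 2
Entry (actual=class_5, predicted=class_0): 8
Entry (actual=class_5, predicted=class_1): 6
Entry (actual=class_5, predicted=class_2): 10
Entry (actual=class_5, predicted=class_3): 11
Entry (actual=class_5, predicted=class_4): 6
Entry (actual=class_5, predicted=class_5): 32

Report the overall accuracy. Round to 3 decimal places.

0.550

Accuracy = trace / total = (24+43+33+34+25+32=191) / 347 = 191/347 = 0.550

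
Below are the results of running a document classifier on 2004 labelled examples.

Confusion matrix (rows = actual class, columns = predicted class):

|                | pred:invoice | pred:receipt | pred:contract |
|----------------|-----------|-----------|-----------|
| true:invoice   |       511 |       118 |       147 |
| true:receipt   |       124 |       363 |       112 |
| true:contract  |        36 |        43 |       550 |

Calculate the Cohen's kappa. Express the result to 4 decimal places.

Observed agreement pₒ = trace/N = 1424/2004 = 0.71058
Expected agreement pₑ = Σ (rowᵢ·colᵢ)/N² = (776·671 + 599·524 + 629·809)/2004² = 0.33452
κ = (pₒ − pₑ)/(1 − pₑ) = (0.71058 − 0.33452)/(1 − 0.33452) = 0.5651

0.5651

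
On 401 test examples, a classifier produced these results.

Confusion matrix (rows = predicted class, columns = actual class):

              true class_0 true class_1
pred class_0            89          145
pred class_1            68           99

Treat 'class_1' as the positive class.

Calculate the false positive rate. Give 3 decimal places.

0.433

FPR = FP/(FP+TN) = 68/(68+89) = 0.433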